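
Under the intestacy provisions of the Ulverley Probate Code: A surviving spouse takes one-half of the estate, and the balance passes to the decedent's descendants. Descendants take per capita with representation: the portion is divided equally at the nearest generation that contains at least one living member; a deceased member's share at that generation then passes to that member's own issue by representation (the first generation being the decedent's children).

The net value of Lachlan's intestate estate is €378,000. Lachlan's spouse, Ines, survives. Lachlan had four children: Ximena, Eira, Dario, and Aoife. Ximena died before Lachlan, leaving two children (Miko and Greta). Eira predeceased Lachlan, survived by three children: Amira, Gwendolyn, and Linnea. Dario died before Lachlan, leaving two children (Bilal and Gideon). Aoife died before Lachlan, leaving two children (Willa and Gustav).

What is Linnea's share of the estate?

Linnea receives €21,000.

Ines takes one-half of €378,000 = €189,000. The remaining €189,000 passes to the descendants.
No child survives, so the initial division is made at the grandchildren's generation.
The descendants' portion (€189,000) is divided into 9 shares of €21,000: Miko, Greta, Amira, Gwendolyn, Linnea, Bilal, Gideon, Willa, and Gustav each take €21,000.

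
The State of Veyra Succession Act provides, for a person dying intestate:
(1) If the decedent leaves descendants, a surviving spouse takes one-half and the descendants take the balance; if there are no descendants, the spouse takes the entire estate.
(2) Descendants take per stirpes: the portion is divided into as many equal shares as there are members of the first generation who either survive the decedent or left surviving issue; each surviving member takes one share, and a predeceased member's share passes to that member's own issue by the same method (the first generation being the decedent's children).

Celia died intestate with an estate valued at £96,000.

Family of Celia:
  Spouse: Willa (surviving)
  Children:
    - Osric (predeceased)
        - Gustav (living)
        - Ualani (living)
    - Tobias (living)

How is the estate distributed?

Willa takes one-half of £96,000 = £48,000. The remaining £48,000 passes to the descendants.
The descendants' portion (£48,000) is divided into 2 shares of £24,000: Tobias takes £24,000; Osric's £24,000 share passes to Osric's issue.
Osric's share (£24,000) is divided into 2 shares of £12,000: Gustav and Ualani each take £12,000.

Willa: £48,000; Gustav: £12,000; Ualani: £12,000; Tobias: £24,000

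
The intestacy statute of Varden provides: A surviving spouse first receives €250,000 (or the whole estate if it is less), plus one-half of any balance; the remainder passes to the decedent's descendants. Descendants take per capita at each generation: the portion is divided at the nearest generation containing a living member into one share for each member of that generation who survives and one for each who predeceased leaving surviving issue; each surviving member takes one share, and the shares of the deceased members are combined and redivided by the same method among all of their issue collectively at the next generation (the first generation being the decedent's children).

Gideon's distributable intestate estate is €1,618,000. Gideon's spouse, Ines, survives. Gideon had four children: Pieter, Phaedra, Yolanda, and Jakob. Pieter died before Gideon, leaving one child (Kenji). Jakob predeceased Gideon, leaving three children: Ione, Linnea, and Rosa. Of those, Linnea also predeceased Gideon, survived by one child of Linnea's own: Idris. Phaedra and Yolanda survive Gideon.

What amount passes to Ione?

Ione receives €85,500.

Ines first takes €250,000, leaving a balance of €1,368,000. Ines then takes one-half of the balance (€684,000), for a total of €934,000. The remaining €684,000 passes to the descendants.
The descendants' portion (€684,000) is divided at the children's generation into 4 shares of €171,000. Phaedra and Yolanda each take €171,000. The 2 shares of the deceased (Pieter and Jakob) are combined into a pool of €342,000.
That pool (€342,000) is divided at the grandchildren's generation into 4 shares of €85,500. Kenji, Ione, and Rosa each take €85,500. The remaining share for the deceased Linnea (€85,500) is carried to the next generation.
That pool (€85,500) passes entirely to Idris, the sole taker at the great-grandchildren's generation.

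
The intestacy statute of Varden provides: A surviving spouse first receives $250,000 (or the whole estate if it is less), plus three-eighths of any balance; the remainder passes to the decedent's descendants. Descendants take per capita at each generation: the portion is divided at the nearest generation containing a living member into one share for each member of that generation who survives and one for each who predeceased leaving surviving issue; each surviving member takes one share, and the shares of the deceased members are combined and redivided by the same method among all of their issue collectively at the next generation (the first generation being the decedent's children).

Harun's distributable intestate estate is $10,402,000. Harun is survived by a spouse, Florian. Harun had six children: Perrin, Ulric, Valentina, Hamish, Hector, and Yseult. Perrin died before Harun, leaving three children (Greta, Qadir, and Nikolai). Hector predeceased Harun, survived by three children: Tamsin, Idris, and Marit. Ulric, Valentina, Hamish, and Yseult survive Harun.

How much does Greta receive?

Greta receives $352,500.

Florian first takes $250,000, leaving a balance of $10,152,000. Florian then takes three-eighths of the balance ($3,807,000), for a total of $4,057,000. The remaining $6,345,000 passes to the descendants.
The descendants' portion ($6,345,000) is divided at the children's generation into 6 shares of $1,057,500. Ulric, Valentina, Hamish, and Yseult each take $1,057,500. The 2 shares of the deceased (Perrin and Hector) are combined into a pool of $2,115,000.
That pool ($2,115,000) is divided at the grandchildren's generation equally among Greta, Qadir, Nikolai, Tamsin, Idris, and Marit: $352,500 each.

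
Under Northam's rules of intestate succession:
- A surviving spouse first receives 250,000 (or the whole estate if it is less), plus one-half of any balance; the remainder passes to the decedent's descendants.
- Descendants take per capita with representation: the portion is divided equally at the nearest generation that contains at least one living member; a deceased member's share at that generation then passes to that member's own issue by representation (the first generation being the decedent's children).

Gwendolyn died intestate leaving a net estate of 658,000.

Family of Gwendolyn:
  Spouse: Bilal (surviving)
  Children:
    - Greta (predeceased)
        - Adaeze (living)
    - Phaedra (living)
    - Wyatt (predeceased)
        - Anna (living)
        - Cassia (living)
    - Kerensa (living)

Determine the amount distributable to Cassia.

Cassia receives 25,500.

Bilal first takes 250,000, leaving a balance of 408,000. Bilal then takes one-half of the balance (204,000), for a total of 454,000. The remaining 204,000 passes to the descendants.
The descendants' portion (204,000) is divided into 4 shares of 51,000: Phaedra and Kerensa each take 51,000; Greta's 51,000 share passes to Greta's issue; Wyatt's 51,000 share passes to Wyatt's issue.
Greta's share (51,000) passes entirely to Adaeze.
Wyatt's share (51,000) is divided into 2 shares of 25,500: Anna and Cassia each take 25,500.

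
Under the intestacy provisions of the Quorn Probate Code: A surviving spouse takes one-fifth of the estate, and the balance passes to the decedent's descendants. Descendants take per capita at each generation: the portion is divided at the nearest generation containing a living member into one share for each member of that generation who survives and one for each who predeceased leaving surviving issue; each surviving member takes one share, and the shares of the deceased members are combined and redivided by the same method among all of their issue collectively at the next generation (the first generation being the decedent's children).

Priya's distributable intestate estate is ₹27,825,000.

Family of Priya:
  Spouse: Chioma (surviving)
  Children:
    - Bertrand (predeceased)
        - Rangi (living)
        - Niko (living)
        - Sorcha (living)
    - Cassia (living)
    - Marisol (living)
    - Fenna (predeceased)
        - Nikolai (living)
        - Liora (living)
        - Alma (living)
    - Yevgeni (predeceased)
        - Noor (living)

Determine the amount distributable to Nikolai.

Chioma takes one-fifth of ₹27,825,000 = ₹5,565,000. The remaining ₹22,260,000 passes to the descendants.
The descendants' portion (₹22,260,000) is divided at the children's generation into 5 shares of ₹4,452,000. Cassia and Marisol each take ₹4,452,000. The 3 shares of the deceased (Bertrand, Fenna, and Yevgeni) are combined into a pool of ₹13,356,000.
That pool (₹13,356,000) is divided at the grandchildren's generation equally among Rangi, Niko, Sorcha, Nikolai, Liora, Alma, and Noor: ₹1,908,000 each.

Nikolai receives ₹1,908,000.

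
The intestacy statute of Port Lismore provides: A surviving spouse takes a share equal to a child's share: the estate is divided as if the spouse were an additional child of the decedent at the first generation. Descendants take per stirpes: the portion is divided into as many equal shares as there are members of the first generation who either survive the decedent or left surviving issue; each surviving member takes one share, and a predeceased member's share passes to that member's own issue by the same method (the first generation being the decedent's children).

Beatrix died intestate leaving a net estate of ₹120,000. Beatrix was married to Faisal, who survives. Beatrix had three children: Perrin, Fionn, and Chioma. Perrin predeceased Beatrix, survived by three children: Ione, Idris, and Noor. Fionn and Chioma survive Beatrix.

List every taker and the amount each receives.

Faisal: ₹30,000; Ione: ₹10,000; Idris: ₹10,000; Noor: ₹10,000; Fionn: ₹30,000; Chioma: ₹30,000

The spouse counts as an additional share at the children's level, so there are 4 primary shares of ₹30,000. Faisal takes one such share (₹30,000).
The children's combined portion (₹90,000) is divided into 3 shares of ₹30,000: Fionn and Chioma each take ₹30,000; Perrin's ₹30,000 share passes to Perrin's issue.
Perrin's share (₹30,000) is divided into 3 shares of ₹10,000: Ione, Idris, and Noor each take ₹10,000.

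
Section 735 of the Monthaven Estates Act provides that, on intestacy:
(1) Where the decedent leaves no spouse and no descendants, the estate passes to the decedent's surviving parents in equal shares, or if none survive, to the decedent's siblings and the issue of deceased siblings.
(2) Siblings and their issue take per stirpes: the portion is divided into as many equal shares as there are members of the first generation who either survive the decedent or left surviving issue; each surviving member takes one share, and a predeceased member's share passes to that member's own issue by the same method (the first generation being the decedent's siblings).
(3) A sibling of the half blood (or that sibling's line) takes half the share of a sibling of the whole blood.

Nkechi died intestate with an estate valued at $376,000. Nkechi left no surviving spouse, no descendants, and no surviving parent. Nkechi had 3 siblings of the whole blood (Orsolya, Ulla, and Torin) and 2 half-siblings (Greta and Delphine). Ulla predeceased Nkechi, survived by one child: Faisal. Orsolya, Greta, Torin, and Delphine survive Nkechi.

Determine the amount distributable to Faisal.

The entire $376,000 passes to the siblings and their issue.
Counting each half-blood sibling's line as half a unit, there are 4 units in $376,000, so one unit is $94,000. Whole-blood lines (Orsolya, Ulla, and Torin) take $94,000 each; half-blood lines (Greta and Delphine) take $47,000 each.
Ulla's share ($94,000) passes entirely to Faisal.

Faisal receives $94,000.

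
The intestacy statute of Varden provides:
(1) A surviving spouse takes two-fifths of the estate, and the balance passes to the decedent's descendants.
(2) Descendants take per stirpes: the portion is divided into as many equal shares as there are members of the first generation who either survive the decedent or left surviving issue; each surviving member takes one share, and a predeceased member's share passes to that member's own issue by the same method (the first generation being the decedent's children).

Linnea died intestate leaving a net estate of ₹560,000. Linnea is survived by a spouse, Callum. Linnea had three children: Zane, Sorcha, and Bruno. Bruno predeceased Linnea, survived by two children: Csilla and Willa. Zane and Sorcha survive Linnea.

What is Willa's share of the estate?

Callum takes two-fifths of ₹560,000 = ₹224,000. The remaining ₹336,000 passes to the descendants.
The descendants' portion (₹336,000) is divided into 3 shares of ₹112,000: Zane and Sorcha each take ₹112,000; Bruno's ₹112,000 share passes to Bruno's issue.
Bruno's share (₹112,000) is divided into 2 shares of ₹56,000: Csilla and Willa each take ₹56,000.

Willa receives ₹56,000.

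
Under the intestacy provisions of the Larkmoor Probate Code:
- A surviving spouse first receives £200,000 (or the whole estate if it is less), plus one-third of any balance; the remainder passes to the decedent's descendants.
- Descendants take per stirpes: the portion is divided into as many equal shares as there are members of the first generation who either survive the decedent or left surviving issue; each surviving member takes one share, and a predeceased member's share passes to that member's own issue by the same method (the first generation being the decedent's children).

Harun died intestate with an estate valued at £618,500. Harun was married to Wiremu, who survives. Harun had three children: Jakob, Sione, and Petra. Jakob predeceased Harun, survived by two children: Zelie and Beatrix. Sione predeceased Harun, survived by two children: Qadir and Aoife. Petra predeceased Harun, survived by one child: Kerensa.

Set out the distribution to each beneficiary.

Wiremu: £339,500; Zelie: £46,500; Beatrix: £46,500; Qadir: £46,500; Aoife: £46,500; Kerensa: £93,000

Wiremu first takes £200,000, leaving a balance of £418,500. Wiremu then takes one-third of the balance (£139,500), for a total of £339,500. The remaining £279,000 passes to the descendants.
The descendants' portion (£279,000) is divided into 3 shares of £93,000: Jakob's £93,000 share passes to Jakob's issue; Sione's £93,000 share passes to Sione's issue; Petra's £93,000 share passes to Petra's issue.
Jakob's share (£93,000) is divided into 2 shares of £46,500: Zelie and Beatrix each take £46,500.
Sione's share (£93,000) is divided into 2 shares of £46,500: Qadir and Aoife each take £46,500.
Petra's share (£93,000) passes entirely to Kerensa.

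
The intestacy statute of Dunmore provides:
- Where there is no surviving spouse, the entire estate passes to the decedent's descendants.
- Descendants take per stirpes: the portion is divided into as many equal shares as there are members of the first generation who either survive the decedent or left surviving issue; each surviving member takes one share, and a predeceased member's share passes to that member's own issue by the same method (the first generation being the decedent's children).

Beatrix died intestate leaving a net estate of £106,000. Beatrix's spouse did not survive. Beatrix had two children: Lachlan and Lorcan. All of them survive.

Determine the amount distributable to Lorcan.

Lorcan receives £53,000.

The entire £106,000 passes to the descendants.
That amount (£106,000) is divided into 2 shares of £53,000: Lachlan and Lorcan each take £53,000.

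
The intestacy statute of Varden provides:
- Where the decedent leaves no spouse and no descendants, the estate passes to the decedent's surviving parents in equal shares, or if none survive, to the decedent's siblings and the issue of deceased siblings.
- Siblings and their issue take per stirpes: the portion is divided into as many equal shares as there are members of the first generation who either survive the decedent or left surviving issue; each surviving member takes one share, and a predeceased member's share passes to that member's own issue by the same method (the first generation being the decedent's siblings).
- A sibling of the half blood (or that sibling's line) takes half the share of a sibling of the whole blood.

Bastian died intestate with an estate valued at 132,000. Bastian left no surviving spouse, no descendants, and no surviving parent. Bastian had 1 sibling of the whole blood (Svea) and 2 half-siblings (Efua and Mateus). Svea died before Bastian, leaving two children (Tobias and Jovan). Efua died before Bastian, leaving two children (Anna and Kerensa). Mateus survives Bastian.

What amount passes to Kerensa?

Kerensa receives 16,500.

The entire 132,000 passes to the siblings and their issue.
Counting each half-blood sibling's line as half a unit, there are 2 units in 132,000, so one unit is 66,000. Whole-blood lines (Svea) take 66,000 each; half-blood lines (Efua and Mateus) take 33,000 each.
Svea's share (66,000) is divided into 2 shares of 33,000: Tobias and Jovan each take 33,000.
Efua's share (33,000) is divided into 2 shares of 16,500: Anna and Kerensa each take 16,500.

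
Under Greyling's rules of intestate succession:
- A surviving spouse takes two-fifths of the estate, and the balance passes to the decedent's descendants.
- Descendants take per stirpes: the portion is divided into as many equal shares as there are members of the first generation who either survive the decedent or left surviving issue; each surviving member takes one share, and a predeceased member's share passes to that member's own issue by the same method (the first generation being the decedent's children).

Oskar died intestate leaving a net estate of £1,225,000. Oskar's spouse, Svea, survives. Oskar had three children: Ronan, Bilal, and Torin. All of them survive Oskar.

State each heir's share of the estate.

Svea: £490,000; Ronan: £245,000; Bilal: £245,000; Torin: £245,000

Svea takes two-fifths of £1,225,000 = £490,000. The remaining £735,000 passes to the descendants.
The descendants' portion (£735,000) is divided into 3 shares of £245,000: Ronan, Bilal, and Torin each take £245,000.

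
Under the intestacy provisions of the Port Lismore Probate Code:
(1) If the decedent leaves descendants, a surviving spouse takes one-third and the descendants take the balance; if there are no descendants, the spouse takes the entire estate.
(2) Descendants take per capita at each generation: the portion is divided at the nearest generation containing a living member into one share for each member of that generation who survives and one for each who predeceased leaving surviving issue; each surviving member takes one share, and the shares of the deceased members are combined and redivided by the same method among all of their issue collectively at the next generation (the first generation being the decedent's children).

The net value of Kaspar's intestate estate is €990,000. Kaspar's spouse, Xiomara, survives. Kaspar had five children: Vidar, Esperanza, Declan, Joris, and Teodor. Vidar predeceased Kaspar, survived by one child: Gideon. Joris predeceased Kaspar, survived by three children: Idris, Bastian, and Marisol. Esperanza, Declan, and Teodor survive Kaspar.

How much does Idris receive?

Idris receives €66,000.

Xiomara takes one-third of €990,000 = €330,000. The remaining €660,000 passes to the descendants.
The descendants' portion (€660,000) is divided at the children's generation into 5 shares of €132,000. Esperanza, Declan, and Teodor each take €132,000. The 2 shares of the deceased (Vidar and Joris) are combined into a pool of €264,000.
That pool (€264,000) is divided at the grandchildren's generation equally among Gideon, Idris, Bastian, and Marisol: €66,000 each.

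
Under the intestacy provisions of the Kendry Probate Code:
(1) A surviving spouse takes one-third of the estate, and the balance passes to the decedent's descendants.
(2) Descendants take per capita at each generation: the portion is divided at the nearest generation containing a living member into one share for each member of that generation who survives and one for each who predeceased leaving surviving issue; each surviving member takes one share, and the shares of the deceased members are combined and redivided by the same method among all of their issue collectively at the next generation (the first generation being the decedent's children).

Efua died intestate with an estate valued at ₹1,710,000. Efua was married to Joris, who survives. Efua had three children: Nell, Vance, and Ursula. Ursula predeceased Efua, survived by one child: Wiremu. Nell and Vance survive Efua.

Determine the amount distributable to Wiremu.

Joris takes one-third of ₹1,710,000 = ₹570,000. The remaining ₹1,140,000 passes to the descendants.
The descendants' portion (₹1,140,000) is divided at the children's generation into 3 shares of ₹380,000. Nell and Vance each take ₹380,000. The remaining share for the deceased Ursula (₹380,000) is carried to the next generation.
That pool (₹380,000) passes entirely to Wiremu, the sole taker at the grandchildren's generation.

Wiremu receives ₹380,000.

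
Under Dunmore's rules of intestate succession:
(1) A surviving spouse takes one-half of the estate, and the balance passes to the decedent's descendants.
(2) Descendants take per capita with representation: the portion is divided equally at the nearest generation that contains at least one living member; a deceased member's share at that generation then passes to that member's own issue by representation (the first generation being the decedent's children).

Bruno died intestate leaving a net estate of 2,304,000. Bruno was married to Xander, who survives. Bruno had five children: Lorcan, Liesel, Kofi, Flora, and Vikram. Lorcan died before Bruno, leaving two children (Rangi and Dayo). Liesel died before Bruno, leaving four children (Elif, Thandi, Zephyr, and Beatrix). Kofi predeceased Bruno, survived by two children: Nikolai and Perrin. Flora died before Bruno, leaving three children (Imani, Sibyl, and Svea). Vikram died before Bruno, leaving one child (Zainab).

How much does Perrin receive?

Perrin receives 96,000.

Xander takes one-half of 2,304,000 = 1,152,000. The remaining 1,152,000 passes to the descendants.
No child survives, so the initial division is made at the grandchildren's generation.
The descendants' portion (1,152,000) is divided into 12 shares of 96,000: Rangi, Dayo, Elif, Thandi, Zephyr, Beatrix, Nikolai, Perrin, Imani, Sibyl, Svea, and Zainab each take 96,000.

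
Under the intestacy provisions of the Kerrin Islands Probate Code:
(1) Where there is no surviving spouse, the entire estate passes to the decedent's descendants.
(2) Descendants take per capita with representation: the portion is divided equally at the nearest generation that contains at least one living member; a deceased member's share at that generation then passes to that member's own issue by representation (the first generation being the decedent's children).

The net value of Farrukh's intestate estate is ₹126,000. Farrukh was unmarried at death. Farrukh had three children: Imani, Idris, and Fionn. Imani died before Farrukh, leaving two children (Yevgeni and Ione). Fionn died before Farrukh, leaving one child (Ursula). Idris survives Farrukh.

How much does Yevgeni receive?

Yevgeni receives ₹21,000.

The entire ₹126,000 passes to the descendants.
That amount (₹126,000) is divided into 3 shares of ₹42,000: Idris takes ₹42,000; Imani's ₹42,000 share passes to Imani's issue; Fionn's ₹42,000 share passes to Fionn's issue.
Imani's share (₹42,000) is divided into 2 shares of ₹21,000: Yevgeni and Ione each take ₹21,000.
Fionn's share (₹42,000) passes entirely to Ursula.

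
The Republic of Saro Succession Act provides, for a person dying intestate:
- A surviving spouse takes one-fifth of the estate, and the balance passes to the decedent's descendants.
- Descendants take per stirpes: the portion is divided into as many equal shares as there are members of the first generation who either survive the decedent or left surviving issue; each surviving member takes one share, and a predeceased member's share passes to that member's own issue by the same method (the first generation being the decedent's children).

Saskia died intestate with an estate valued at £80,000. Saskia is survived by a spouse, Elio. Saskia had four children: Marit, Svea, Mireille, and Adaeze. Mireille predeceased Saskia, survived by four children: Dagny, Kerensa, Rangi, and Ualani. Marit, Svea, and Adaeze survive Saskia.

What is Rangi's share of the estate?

Elio takes one-fifth of £80,000 = £16,000. The remaining £64,000 passes to the descendants.
The descendants' portion (£64,000) is divided into 4 shares of £16,000: Marit, Svea, and Adaeze each take £16,000; Mireille's £16,000 share passes to Mireille's issue.
Mireille's share (£16,000) is divided into 4 shares of £4,000: Dagny, Kerensa, Rangi, and Ualani each take £4,000.

Rangi receives £4,000.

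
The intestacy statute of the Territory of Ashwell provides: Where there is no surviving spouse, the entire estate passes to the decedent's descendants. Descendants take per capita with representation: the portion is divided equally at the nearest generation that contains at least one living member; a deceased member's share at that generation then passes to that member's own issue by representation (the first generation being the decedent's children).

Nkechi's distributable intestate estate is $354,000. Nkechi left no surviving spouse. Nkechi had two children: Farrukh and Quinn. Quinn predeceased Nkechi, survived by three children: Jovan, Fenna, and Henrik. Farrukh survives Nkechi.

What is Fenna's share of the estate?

The entire $354,000 passes to the descendants.
That amount ($354,000) is divided into 2 shares of $177,000: Farrukh takes $177,000; Quinn's $177,000 share passes to Quinn's issue.
Quinn's share ($177,000) is divided into 3 shares of $59,000: Jovan, Fenna, and Henrik each take $59,000.

Fenna receives $59,000.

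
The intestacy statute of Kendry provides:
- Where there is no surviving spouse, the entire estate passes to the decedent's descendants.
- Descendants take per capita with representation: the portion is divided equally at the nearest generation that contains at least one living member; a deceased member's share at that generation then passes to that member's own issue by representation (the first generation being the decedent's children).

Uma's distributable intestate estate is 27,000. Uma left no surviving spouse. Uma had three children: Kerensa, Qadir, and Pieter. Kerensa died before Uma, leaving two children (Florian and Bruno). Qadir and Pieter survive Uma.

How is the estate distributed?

The entire 27,000 passes to the descendants.
That amount (27,000) is divided into 3 shares of 9,000: Qadir and Pieter each take 9,000; Kerensa's 9,000 share passes to Kerensa's issue.
Kerensa's share (9,000) is divided into 2 shares of 4,500: Florian and Bruno each take 4,500.

Florian: 4,500; Bruno: 4,500; Qadir: 9,000; Pieter: 9,000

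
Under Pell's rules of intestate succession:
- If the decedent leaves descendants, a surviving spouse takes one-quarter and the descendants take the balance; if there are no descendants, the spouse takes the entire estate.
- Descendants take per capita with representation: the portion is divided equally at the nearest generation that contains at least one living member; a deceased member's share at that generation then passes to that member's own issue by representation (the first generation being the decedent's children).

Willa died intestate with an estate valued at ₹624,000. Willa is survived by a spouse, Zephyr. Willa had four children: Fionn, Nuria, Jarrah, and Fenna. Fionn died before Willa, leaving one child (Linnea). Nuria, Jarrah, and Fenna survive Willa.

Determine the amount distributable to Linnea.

Linnea receives ₹117,000.

Zephyr takes one-quarter of ₹624,000 = ₹156,000. The remaining ₹468,000 passes to the descendants.
The descendants' portion (₹468,000) is divided into 4 shares of ₹117,000: Nuria, Jarrah, and Fenna each take ₹117,000; Fionn's ₹117,000 share passes to Fionn's issue.
Fionn's share (₹117,000) passes entirely to Linnea.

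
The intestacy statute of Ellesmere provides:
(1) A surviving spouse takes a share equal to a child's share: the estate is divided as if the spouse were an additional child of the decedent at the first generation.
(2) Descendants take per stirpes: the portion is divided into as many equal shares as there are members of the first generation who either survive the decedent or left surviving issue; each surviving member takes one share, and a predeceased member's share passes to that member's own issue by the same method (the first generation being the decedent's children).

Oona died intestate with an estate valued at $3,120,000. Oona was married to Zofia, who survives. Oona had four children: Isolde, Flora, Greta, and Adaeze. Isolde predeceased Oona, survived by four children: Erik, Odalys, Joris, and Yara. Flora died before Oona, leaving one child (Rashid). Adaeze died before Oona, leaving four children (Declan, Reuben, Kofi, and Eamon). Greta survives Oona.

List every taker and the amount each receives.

The spouse counts as an additional share at the children's level, so there are 5 primary shares of $624,000. Zofia takes one such share ($624,000).
The children's combined portion ($2,496,000) is divided into 4 shares of $624,000: Greta takes $624,000; Isolde's $624,000 share passes to Isolde's issue; Flora's $624,000 share passes to Flora's issue; Adaeze's $624,000 share passes to Adaeze's issue.
Isolde's share ($624,000) is divided into 4 shares of $156,000: Erik, Odalys, Joris, and Yara each take $156,000.
Flora's share ($624,000) passes entirely to Rashid.
Adaeze's share ($624,000) is divided into 4 shares of $156,000: Declan, Reuben, Kofi, and Eamon each take $156,000.

Zofia: $624,000; Erik: $156,000; Odalys: $156,000; Joris: $156,000; Yara: $156,000; Rashid: $624,000; Greta: $624,000; Declan: $156,000; Reuben: $156,000; Kofi: $156,000; Eamon: $156,000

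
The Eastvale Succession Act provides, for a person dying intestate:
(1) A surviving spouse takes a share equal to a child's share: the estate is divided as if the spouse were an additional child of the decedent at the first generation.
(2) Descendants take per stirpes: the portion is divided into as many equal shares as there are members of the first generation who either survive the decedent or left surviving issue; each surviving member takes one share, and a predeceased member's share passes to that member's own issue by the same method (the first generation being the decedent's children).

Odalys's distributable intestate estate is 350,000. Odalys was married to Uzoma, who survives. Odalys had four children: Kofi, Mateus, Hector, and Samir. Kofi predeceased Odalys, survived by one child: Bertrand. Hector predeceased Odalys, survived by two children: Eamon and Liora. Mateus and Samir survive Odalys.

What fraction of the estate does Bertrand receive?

The spouse counts as an additional share at the children's level, so there are 5 primary shares of 70,000. Uzoma takes one such share (70,000).
The children's combined portion (280,000) is divided into 4 shares of 70,000: Mateus and Samir each take 70,000; Kofi's 70,000 share passes to Kofi's issue; Hector's 70,000 share passes to Hector's issue.
Kofi's share (70,000) passes entirely to Bertrand.
Hector's share (70,000) is divided into 2 shares of 35,000: Eamon and Liora each take 35,000.

Bertrand receives 1/5 of the estate.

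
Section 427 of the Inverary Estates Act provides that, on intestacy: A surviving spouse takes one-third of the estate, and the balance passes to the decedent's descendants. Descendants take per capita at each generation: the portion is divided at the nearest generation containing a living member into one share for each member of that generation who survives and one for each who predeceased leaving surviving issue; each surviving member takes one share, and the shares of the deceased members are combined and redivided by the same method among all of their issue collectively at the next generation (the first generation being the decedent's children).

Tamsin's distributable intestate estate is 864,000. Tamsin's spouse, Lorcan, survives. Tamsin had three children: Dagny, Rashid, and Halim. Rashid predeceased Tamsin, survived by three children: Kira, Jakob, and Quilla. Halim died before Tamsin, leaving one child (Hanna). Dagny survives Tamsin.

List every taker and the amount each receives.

Lorcan takes one-third of 864,000 = 288,000. The remaining 576,000 passes to the descendants.
The descendants' portion (576,000) is divided at the children's generation into 3 shares of 192,000. Dagny takes 192,000. The 2 shares of the deceased (Rashid and Halim) are combined into a pool of 384,000.
That pool (384,000) is divided at the grandchildren's generation equally among Kira, Jakob, Quilla, and Hanna: 96,000 each.

Lorcan: 288,000; Dagny: 192,000; Kira: 96,000; Jakob: 96,000; Quilla: 96,000; Hanna: 96,000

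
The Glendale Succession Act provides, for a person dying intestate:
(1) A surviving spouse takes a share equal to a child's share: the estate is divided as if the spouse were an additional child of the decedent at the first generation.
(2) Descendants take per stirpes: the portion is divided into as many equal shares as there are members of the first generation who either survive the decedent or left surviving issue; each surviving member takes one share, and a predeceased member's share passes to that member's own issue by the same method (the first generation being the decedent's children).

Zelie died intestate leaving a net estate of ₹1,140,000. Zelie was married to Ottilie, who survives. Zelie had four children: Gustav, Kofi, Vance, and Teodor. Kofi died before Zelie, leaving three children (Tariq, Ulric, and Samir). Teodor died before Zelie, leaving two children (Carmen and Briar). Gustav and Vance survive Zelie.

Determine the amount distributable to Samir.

The spouse counts as an additional share at the children's level, so there are 5 primary shares of ₹228,000. Ottilie takes one such share (₹228,000).
The children's combined portion (₹912,000) is divided into 4 shares of ₹228,000: Gustav and Vance each take ₹228,000; Kofi's ₹228,000 share passes to Kofi's issue; Teodor's ₹228,000 share passes to Teodor's issue.
Kofi's share (₹228,000) is divided into 3 shares of ₹76,000: Tariq, Ulric, and Samir each take ₹76,000.
Teodor's share (₹228,000) is divided into 2 shares of ₹114,000: Carmen and Briar each take ₹114,000.

Samir receives ₹76,000.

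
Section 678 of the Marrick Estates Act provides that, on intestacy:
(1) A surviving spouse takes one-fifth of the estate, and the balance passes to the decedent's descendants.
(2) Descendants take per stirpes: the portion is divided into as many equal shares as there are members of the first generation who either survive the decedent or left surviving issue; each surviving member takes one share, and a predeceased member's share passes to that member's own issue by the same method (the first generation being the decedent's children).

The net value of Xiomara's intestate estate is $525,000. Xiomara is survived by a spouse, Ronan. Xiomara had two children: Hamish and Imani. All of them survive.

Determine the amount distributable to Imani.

Imani receives $210,000.

Ronan takes one-fifth of $525,000 = $105,000. The remaining $420,000 passes to the descendants.
The descendants' portion ($420,000) is divided into 2 shares of $210,000: Hamish and Imani each take $210,000.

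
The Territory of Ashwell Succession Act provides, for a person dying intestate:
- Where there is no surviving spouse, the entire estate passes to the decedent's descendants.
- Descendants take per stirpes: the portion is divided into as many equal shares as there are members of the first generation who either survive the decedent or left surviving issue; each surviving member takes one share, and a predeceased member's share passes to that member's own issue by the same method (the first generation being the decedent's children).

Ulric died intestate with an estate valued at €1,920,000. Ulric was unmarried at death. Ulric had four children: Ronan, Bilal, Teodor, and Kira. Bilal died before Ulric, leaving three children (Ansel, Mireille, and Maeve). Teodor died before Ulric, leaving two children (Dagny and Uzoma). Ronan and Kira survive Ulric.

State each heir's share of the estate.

Ronan: €480,000; Ansel: €160,000; Mireille: €160,000; Maeve: €160,000; Dagny: €240,000; Uzoma: €240,000; Kira: €480,000

The entire €1,920,000 passes to the descendants.
That amount (€1,920,000) is divided into 4 shares of €480,000: Ronan and Kira each take €480,000; Bilal's €480,000 share passes to Bilal's issue; Teodor's €480,000 share passes to Teodor's issue.
Bilal's share (€480,000) is divided into 3 shares of €160,000: Ansel, Mireille, and Maeve each take €160,000.
Teodor's share (€480,000) is divided into 2 shares of €240,000: Dagny and Uzoma each take €240,000.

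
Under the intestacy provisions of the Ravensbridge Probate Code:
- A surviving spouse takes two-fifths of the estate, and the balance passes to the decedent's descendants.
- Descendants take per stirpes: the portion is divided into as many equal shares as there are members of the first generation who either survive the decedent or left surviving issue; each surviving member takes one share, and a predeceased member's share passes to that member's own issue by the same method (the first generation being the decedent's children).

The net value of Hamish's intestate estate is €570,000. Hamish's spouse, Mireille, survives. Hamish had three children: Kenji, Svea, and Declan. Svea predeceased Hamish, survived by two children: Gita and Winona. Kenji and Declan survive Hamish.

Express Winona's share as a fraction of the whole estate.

Winona receives 1/10 of the estate.

Mireille takes two-fifths of €570,000 = €228,000. The remaining €342,000 passes to the descendants.
The descendants' portion (€342,000) is divided into 3 shares of €114,000: Kenji and Declan each take €114,000; Svea's €114,000 share passes to Svea's issue.
Svea's share (€114,000) is divided into 2 shares of €57,000: Gita and Winona each take €57,000.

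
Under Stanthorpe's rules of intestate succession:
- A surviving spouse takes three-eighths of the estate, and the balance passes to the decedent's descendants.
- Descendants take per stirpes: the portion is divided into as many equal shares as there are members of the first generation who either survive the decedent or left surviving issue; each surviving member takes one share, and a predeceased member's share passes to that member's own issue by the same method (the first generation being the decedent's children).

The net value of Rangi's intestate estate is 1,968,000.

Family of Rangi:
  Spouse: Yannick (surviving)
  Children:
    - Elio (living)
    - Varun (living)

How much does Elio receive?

Yannick takes three-eighths of 1,968,000 = 738,000. The remaining 1,230,000 passes to the descendants.
The descendants' portion (1,230,000) is divided into 2 shares of 615,000: Elio and Varun each take 615,000.

Elio receives 615,000.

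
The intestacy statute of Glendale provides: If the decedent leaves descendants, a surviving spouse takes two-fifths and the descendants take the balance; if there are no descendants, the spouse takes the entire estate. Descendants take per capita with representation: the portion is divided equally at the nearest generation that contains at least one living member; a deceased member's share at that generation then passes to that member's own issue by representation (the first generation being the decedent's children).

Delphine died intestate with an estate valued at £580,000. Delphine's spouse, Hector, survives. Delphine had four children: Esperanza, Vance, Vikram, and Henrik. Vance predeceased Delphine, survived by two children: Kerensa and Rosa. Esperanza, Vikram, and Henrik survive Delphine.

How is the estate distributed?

Hector: £232,000; Esperanza: £87,000; Kerensa: £43,500; Rosa: £43,500; Vikram: £87,000; Henrik: £87,000

Hector takes two-fifths of £580,000 = £232,000. The remaining £348,000 passes to the descendants.
The descendants' portion (£348,000) is divided into 4 shares of £87,000: Esperanza, Vikram, and Henrik each take £87,000; Vance's £87,000 share passes to Vance's issue.
Vance's share (£87,000) is divided into 2 shares of £43,500: Kerensa and Rosa each take £43,500.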